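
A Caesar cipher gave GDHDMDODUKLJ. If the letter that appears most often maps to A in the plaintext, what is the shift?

3

The most frequent ciphertext letter is D (appears 4 times).
D is position 3; A is position 0.
Shift = 3.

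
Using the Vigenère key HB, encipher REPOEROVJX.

Repeat the key across the message: HBHBHBHBHB
R(17)+H(7): 24 → Y
E(4)+B(1): 5 → F
P(15)+H(7): 22 → W
O(14)+B(1): 15 → P
E(4)+H(7): 11 → L
R(17)+B(1): 18 → S
O(14)+H(7): 21 → V
V(21)+B(1): 22 → W
J(9)+H(7): 16 → Q
X(23)+B(1): 24 → Y

YFWPLSVWQY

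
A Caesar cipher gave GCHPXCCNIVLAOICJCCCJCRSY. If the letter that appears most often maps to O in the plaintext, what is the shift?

14

The most frequent ciphertext letter is C (appears 8 times).
C is position 2; O is position 14.
Shift = -12≡14.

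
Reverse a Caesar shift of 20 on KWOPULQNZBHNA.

QCUVARWTFHNTG

K(10): 10−20=-10≡16 → Q
W(22): 22−20=2 → C
O(14): 14−20=-6≡20 → U
P(15): 15−20=-5≡21 → V
U(20): 20−20=0 → A
L(11): 11−20=-9≡17 → R
Q(16): 16−20=-4≡22 → W
N(13): 13−20=-7≡19 → T
Z(25): 25−20=5 → F
B(1): 1−20=-19≡7 → H
H(7): 7−20=-13≡13 → N
N(13): 13−20=-7≡19 → T
A(0): 0−20=-20≡6 → G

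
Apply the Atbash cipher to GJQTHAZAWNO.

TQJGSZAZDML

G(6) → T(19)
J(9) → Q(16)
Q(16) → J(9)
T(19) → G(6)
H(7) → S(18)
A(0) → Z(25)
Z(25) → A(0)
A(0) → Z(25)
W(22) → D(3)
N(13) → M(12)
O(14) → L(11)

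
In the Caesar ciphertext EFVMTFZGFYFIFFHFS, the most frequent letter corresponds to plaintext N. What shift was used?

The most frequent ciphertext letter is F (appears 7 times).
F is position 5; N is position 13.
Shift = -8≡18.

18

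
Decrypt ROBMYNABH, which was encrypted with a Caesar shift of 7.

KHUFRGTUA

R(17): 17−7=10 → K
O(14): 14−7=7 → H
B(1): 1−7=-6≡20 → U
M(12): 12−7=5 → F
Y(24): 24−7=17 → R
N(13): 13−7=6 → G
A(0): 0−7=-7≡19 → T
B(1): 1−7=-6≡20 → U
H(7): 7−7=0 → A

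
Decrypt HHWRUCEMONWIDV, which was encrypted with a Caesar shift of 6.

H(7): 7−6=1 → B
H(7): 7−6=1 → B
W(22): 22−6=16 → Q
R(17): 17−6=11 → L
U(20): 20−6=14 → O
C(2): 2−6=-4≡22 → W
E(4): 4−6=-2≡24 → Y
M(12): 12−6=6 → G
O(14): 14−6=8 → I
N(13): 13−6=7 → H
W(22): 22−6=16 → Q
I(8): 8−6=2 → C
D(3): 3−6=-3≡23 → X
V(21): 21−6=15 → P

BBQLOWYGIHQCXP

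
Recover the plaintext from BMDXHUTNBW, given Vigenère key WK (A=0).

FCHNLKXDFM

Repeat the key across the ciphertext: WKWKWKWKWK
B(1)−W(22): -21≡5 → F
M(12)−K(10): 2 → C
D(3)−W(22): -19≡7 → H
X(23)−K(10): 13 → N
H(7)−W(22): -15≡11 → L
U(20)−K(10): 10 → K
T(19)−W(22): -3≡23 → X
N(13)−K(10): 3 → D
B(1)−W(22): -21≡5 → F
W(22)−K(10): 12 → M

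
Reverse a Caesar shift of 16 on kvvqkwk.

uffaugu

k(10): 10−16=-6≡20 → u
v(21): 21−16=5 → f
v(21): 21−16=5 → f
q(16): 16−16=0 → a
k(10): 10−16=-6≡20 → u
w(22): 22−16=6 → g
k(10): 10−16=-6≡20 → u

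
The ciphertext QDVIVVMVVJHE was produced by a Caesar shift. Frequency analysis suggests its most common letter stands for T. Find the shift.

The most frequent ciphertext letter is V (appears 5 times).
V is position 21; T is position 19.
Shift = 2.

2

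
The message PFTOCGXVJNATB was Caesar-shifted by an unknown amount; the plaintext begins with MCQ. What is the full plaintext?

MCQLZDUSGKXQY

From the crib: P(15)−M(12)=3, so the shift is 3.
Subtract 3 from each ciphertext letter:
P(15): 15−3=12 → M
F(5): 5−3=2 → C
T(19): 19−3=16 → Q
O(14): 14−3=11 → L
C(2): 2−3=-1≡25 → Z
G(6): 6−3=3 → D
X(23): 23−3=20 → U
V(21): 21−3=18 → S
J(9): 9−3=6 → G
N(13): 13−3=10 → K
A(0): 0−3=-3≡23 → X
T(19): 19−3=16 → Q
B(1): 1−3=-2≡24 → Y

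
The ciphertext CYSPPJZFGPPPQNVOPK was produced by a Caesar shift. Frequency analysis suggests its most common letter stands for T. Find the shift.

22

The most frequent ciphertext letter is P (appears 6 times).
P is position 15; T is position 19.
Shift = -4≡22.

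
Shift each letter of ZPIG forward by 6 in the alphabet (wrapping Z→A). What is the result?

Z(25): 25+6=31≡5 → F
P(15): 15+6=21 → V
I(8): 8+6=14 → O
G(6): 6+6=12 → M

FVOM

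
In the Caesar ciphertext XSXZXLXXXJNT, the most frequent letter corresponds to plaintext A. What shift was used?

23

The most frequent ciphertext letter is X (appears 6 times).
X is position 23; A is position 0.
Shift = 23.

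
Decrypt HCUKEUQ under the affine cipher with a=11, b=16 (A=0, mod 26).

The inverse of 11 mod 26 is 19, since 11·19=209≡1. Apply D(y)=19·(y−16) mod 26:
H(7): 19·(7−16)=-171≡11 → L
C(2): 19·(2−16)=-266≡20 → U
U(20): 19·(20−16)=76≡24 → Y
K(10): 19·(10−16)=-114≡16 → Q
E(4): 19·(4−16)=-228≡6 → G
U(20): 19·(20−16)=76≡24 → Y
Q(16): 19·(16−16)=0 → A

LUYQGYA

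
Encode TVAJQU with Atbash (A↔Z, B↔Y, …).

T(19) → G(6)
V(21) → E(4)
A(0) → Z(25)
J(9) → Q(16)
Q(16) → J(9)
U(20) → F(5)

GEZQJF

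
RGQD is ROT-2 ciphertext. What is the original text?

R(17): 17−2=15 → P
G(6): 6−2=4 → E
Q(16): 16−2=14 → O
D(3): 3−2=1 → B

PEOB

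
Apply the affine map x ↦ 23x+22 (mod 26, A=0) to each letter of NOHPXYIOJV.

N(13): 23·13+22=321≡9 → J
O(14): 23·14+22=344≡6 → G
H(7): 23·7+22=183≡1 → B
P(15): 23·15+22=367≡3 → D
X(23): 23·23+22=551≡5 → F
Y(24): 23·24+22=574≡2 → C
I(8): 23·8+22=206≡24 → Y
O(14): 23·14+22=344≡6 → G
J(9): 23·9+22=229≡21 → V
V(21): 23·21+22=505≡11 → L

JGBDFCYGVL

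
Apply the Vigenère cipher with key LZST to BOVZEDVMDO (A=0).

MNNSPCNFON

Repeat the key across the message: LZSTLZSTLZ
B(1)+L(11): 12 → M
O(14)+Z(25): 39≡13 → N
V(21)+S(18): 39≡13 → N
Z(25)+T(19): 44≡18 → S
E(4)+L(11): 15 → P
D(3)+Z(25): 28≡2 → C
V(21)+S(18): 39≡13 → N
M(12)+T(19): 31≡5 → F
D(3)+L(11): 14 → O
O(14)+Z(25): 39≡13 → N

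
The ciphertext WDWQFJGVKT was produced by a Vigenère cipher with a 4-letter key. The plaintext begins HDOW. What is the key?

Subtract each crib letter from the matching ciphertext letter (mod 26):
W(22)−H(7)=15 → P
D(3)−D(3)=0 → A
W(22)−O(14)=8 → I
Q(16)−W(22)=-6≡20 → U

PAIU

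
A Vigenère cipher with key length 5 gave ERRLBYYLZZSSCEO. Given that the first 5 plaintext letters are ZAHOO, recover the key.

Subtract each crib letter from the matching ciphertext letter (mod 26):
E(4)−Z(25)=-21≡5 → F
R(17)−A(0)=17 → R
R(17)−H(7)=10 → K
L(11)−O(14)=-3≡23 → X
B(1)−O(14)=-13≡13 → N

FRKXN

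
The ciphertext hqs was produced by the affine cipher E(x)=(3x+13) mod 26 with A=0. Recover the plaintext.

The inverse of 3 mod 26 is 9, since 3·9=27≡1. Apply D(y)=9·(y−13) mod 26:
h(7): 9·(7−13)=-54≡24 → y
q(16): 9·(16−13)=27≡1 → b
s(18): 9·(18−13)=45≡19 → t

ybt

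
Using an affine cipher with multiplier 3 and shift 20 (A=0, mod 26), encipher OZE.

KRG

O(14): 3·14+20=62≡10 → K
Z(25): 3·25+20=95≡17 → R
E(4): 3·4+20=32≡6 → G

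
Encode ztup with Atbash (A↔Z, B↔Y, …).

z(25) → a(0)
t(19) → g(6)
u(20) → f(5)
p(15) → k(10)

agfk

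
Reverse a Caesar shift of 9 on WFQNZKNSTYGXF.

NWHEQBEJKPXOW

W(22): 22−9=13 → N
F(5): 5−9=-4≡22 → W
Q(16): 16−9=7 → H
N(13): 13−9=4 → E
Z(25): 25−9=16 → Q
K(10): 10−9=1 → B
N(13): 13−9=4 → E
S(18): 18−9=9 → J
T(19): 19−9=10 → K
Y(24): 24−9=15 → P
G(6): 6−9=-3≡23 → X
X(23): 23−9=14 → O
F(5): 5−9=-4≡22 → W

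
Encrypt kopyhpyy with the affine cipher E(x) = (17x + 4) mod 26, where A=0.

k(10): 17·10+4=174≡18 → s
o(14): 17·14+4=242≡8 → i
p(15): 17·15+4=259≡25 → z
y(24): 17·24+4=412≡22 → w
h(7): 17·7+4=123≡19 → t
p(15): 17·15+4=259≡25 → z
y(24): 17·24+4=412≡22 → w
y(24): 17·24+4=412≡22 → w

sizwtzww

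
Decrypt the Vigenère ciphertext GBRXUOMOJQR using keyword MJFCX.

Repeat the key across the ciphertext: MJFCXMJFCXM
G(6)−M(12): -6≡20 → U
B(1)−J(9): -8≡18 → S
R(17)−F(5): 12 → M
X(23)−C(2): 21 → V
U(20)−X(23): -3≡23 → X
O(14)−M(12): 2 → C
M(12)−J(9): 3 → D
O(14)−F(5): 9 → J
J(9)−C(2): 7 → H
Q(16)−X(23): -7≡19 → T
R(17)−M(12): 5 → F

USMVXCDJHTF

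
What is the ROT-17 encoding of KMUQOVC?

K(10): 10+17=27≡1 → B
M(12): 12+17=29≡3 → D
U(20): 20+17=37≡11 → L
Q(16): 16+17=33≡7 → H
O(14): 14+17=31≡5 → F
V(21): 21+17=38≡12 → M
C(2): 2+17=19 → T

BDLHFMT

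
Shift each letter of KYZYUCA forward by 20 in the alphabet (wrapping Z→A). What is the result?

ESTSOWU

K(10): 10+20=30≡4 → E
Y(24): 24+20=44≡18 → S
Z(25): 25+20=45≡19 → T
Y(24): 24+20=44≡18 → S
U(20): 20+20=40≡14 → O
C(2): 2+20=22 → W
A(0): 0+20=20 → U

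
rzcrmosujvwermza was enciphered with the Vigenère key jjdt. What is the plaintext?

Repeat the key across the ciphertext: jjdtjjdtjjdtjjdt
r(17)−j(9): 8 → i
z(25)−j(9): 16 → q
c(2)−d(3): -1≡25 → z
r(17)−t(19): -2≡24 → y
m(12)−j(9): 3 → d
o(14)−j(9): 5 → f
s(18)−d(3): 15 → p
u(20)−t(19): 1 → b
j(9)−j(9): 0 → a
v(21)−j(9): 12 → m
w(22)−d(3): 19 → t
e(4)−t(19): -15≡11 → l
r(17)−j(9): 8 → i
m(12)−j(9): 3 → d
z(25)−d(3): 22 → w
a(0)−t(19): -19≡7 → h

iqzydfpbamtlidwh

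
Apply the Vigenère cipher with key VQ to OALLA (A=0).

Repeat the key across the message: VQVQV
O(14)+V(21): 35≡9 → J
A(0)+Q(16): 16 → Q
L(11)+V(21): 32≡6 → G
L(11)+Q(16): 27≡1 → B
A(0)+V(21): 21 → V

JQGBV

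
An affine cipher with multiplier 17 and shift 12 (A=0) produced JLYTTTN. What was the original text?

The inverse of 17 mod 26 is 23, since 17·23=391≡1. Apply D(y)=23·(y−12) mod 26:
J(9): 23·(9−12)=-69≡9 → J
L(11): 23·(11−12)=-23≡3 → D
Y(24): 23·(24−12)=276≡16 → Q
T(19): 23·(19−12)=161≡5 → F
T(19): 23·(19−12)=161≡5 → F
T(19): 23·(19−12)=161≡5 → F
N(13): 23·(13−12)=23 → X

JDQFFFX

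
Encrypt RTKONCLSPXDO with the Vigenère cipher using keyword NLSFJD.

EECTWFYDHCMR

Repeat the key across the message: NLSFJDNLSFJD
R(17)+N(13): 30≡4 → E
T(19)+L(11): 30≡4 → E
K(10)+S(18): 28≡2 → C
O(14)+F(5): 19 → T
N(13)+J(9): 22 → W
C(2)+D(3): 5 → F
L(11)+N(13): 24 → Y
S(18)+L(11): 29≡3 → D
P(15)+S(18): 33≡7 → H
X(23)+F(5): 28≡2 → C
D(3)+J(9): 12 → M
O(14)+D(3): 17 → R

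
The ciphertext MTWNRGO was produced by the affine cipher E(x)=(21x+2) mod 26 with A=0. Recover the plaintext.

YHWDXUI

The inverse of 21 mod 26 is 5, since 21·5=105≡1. Apply D(y)=5·(y−2) mod 26:
M(12): 5·(12−2)=50≡24 → Y
T(19): 5·(19−2)=85≡7 → H
W(22): 5·(22−2)=100≡22 → W
N(13): 5·(13−2)=55≡3 → D
R(17): 5·(17−2)=75≡23 → X
G(6): 5·(6−2)=20 → U
O(14): 5·(14−2)=60≡8 → I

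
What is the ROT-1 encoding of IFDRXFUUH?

JGESYGVVI

I(8): 8+1=9 → J
F(5): 5+1=6 → G
D(3): 3+1=4 → E
R(17): 17+1=18 → S
X(23): 23+1=24 → Y
F(5): 5+1=6 → G
U(20): 20+1=21 → V
U(20): 20+1=21 → V
H(7): 7+1=8 → I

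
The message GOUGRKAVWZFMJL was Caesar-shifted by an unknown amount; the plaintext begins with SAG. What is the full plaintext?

SAGSDWMHILRYVX

From the crib: G(6)−S(18)=-12≡14, so the shift is 14.
Subtract 14 from each ciphertext letter:
G(6): 6−14=-8≡18 → S
O(14): 14−14=0 → A
U(20): 20−14=6 → G
G(6): 6−14=-8≡18 → S
R(17): 17−14=3 → D
K(10): 10−14=-4≡22 → W
A(0): 0−14=-14≡12 → M
V(21): 21−14=7 → H
W(22): 22−14=8 → I
Z(25): 25−14=11 → L
F(5): 5−14=-9≡17 → R
M(12): 12−14=-2≡24 → Y
J(9): 9−14=-5≡21 → V
L(11): 11−14=-3≡23 → X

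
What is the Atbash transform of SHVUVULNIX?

S(18) → H(7)
H(7) → S(18)
V(21) → E(4)
U(20) → F(5)
V(21) → E(4)
U(20) → F(5)
L(11) → O(14)
N(13) → M(12)
I(8) → R(17)
X(23) → C(2)

HSEFEFOMRC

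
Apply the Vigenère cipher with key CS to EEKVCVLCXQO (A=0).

Repeat the key across the message: CSCSCSCSCSC
E(4)+C(2): 6 → G
E(4)+S(18): 22 → W
K(10)+C(2): 12 → M
V(21)+S(18): 39≡13 → N
C(2)+C(2): 4 → E
V(21)+S(18): 39≡13 → N
L(11)+C(2): 13 → N
C(2)+S(18): 20 → U
X(23)+C(2): 25 → Z
Q(16)+S(18): 34≡8 → I
O(14)+C(2): 16 → Q

GWMNENNUZIQ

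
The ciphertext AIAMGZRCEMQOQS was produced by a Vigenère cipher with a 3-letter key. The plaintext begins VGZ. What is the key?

Subtract each crib letter from the matching ciphertext letter (mod 26):
A(0)−V(21)=-21≡5 → F
I(8)−G(6)=2 → C
A(0)−Z(25)=-25≡1 → B

FCB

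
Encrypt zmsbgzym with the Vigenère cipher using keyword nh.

mtfitglt

Repeat the key across the message: nhnhnhnh
z(25)+n(13): 38≡12 → m
m(12)+h(7): 19 → t
s(18)+n(13): 31≡5 → f
b(1)+h(7): 8 → i
g(6)+n(13): 19 → t
z(25)+h(7): 32≡6 → g
y(24)+n(13): 37≡11 → l
m(12)+h(7): 19 → t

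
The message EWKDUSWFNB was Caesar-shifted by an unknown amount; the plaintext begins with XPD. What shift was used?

7

From the crib: E(4)−X(23)=-19≡7, so the shift is 7.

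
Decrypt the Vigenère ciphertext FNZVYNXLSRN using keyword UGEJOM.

Repeat the key across the ciphertext: UGEJOMUGEJO
F(5)−U(20): -15≡11 → L
N(13)−G(6): 7 → H
Z(25)−E(4): 21 → V
V(21)−J(9): 12 → M
Y(24)−O(14): 10 → K
N(13)−M(12): 1 → B
X(23)−U(20): 3 → D
L(11)−G(6): 5 → F
S(18)−E(4): 14 → O
R(17)−J(9): 8 → I
N(13)−O(14): -1≡25 → Z

LHVMKBDFOIZ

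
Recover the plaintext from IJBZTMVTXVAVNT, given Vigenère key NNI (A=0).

Repeat the key across the ciphertext: NNINNINNINNINN
I(8)−N(13): -5≡21 → V
J(9)−N(13): -4≡22 → W
B(1)−I(8): -7≡19 → T
Z(25)−N(13): 12 → M
T(19)−N(13): 6 → G
M(12)−I(8): 4 → E
V(21)−N(13): 8 → I
T(19)−N(13): 6 → G
X(23)−I(8): 15 → P
V(21)−N(13): 8 → I
A(0)−N(13): -13≡13 → N
V(21)−I(8): 13 → N
N(13)−N(13): 0 → A
T(19)−N(13): 6 → G

VWTMGEIGPINNAG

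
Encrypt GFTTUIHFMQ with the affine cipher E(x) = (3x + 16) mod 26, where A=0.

G(6): 3·6+16=34≡8 → I
F(5): 3·5+16=31≡5 → F
T(19): 3·19+16=73≡21 → V
T(19): 3·19+16=73≡21 → V
U(20): 3·20+16=76≡24 → Y
I(8): 3·8+16=40≡14 → O
H(7): 3·7+16=37≡11 → L
F(5): 3·5+16=31≡5 → F
M(12): 3·12+16=52≡0 → A
Q(16): 3·16+16=64≡12 → M

IFVVYOLFAM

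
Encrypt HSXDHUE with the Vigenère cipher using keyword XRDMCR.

Repeat the key across the message: XRDMCRX
H(7)+X(23): 30≡4 → E
S(18)+R(17): 35≡9 → J
X(23)+D(3): 26≡0 → A
D(3)+M(12): 15 → P
H(7)+C(2): 9 → J
U(20)+R(17): 37≡11 → L
E(4)+X(23): 27≡1 → B

EJAPJLB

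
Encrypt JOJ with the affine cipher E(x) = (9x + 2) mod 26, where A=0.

FYF

J(9): 9·9+2=83≡5 → F
O(14): 9·14+2=128≡24 → Y
J(9): 9·9+2=83≡5 → F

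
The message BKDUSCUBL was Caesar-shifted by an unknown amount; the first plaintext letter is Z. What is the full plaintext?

ZIBSQASZJ

From the crib: B(1)−Z(25)=-24≡2, so the shift is 2.
Subtract 2 from each ciphertext letter:
B(1): 1−2=-1≡25 → Z
K(10): 10−2=8 → I
D(3): 3−2=1 → B
U(20): 20−2=18 → S
S(18): 18−2=16 → Q
C(2): 2−2=0 → A
U(20): 20−2=18 → S
B(1): 1−2=-1≡25 → Z
L(11): 11−2=9 → J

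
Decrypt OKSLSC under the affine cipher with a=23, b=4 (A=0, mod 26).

The inverse of 23 mod 26 is 17, since 23·17=391≡1. Apply D(y)=17·(y−4) mod 26:
O(14): 17·(14−4)=170≡14 → O
K(10): 17·(10−4)=102≡24 → Y
S(18): 17·(18−4)=238≡4 → E
L(11): 17·(11−4)=119≡15 → P
S(18): 17·(18−4)=238≡4 → E
C(2): 17·(2−4)=-34≡18 → S

OYEPES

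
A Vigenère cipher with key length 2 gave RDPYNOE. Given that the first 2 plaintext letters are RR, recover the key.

AM

Subtract each crib letter from the matching ciphertext letter (mod 26):
R(17)−R(17)=0 → A
D(3)−R(17)=-14≡12 → M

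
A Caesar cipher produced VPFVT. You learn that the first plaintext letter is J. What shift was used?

12

From the crib: V(21)−J(9)=12, so the shift is 12.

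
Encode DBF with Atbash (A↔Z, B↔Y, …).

WYU

D(3) → W(22)
B(1) → Y(24)
F(5) → U(20)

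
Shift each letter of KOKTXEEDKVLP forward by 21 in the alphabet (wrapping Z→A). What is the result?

FJFOSZZYFQGK

K(10): 10+21=31≡5 → F
O(14): 14+21=35≡9 → J
K(10): 10+21=31≡5 → F
T(19): 19+21=40≡14 → O
X(23): 23+21=44≡18 → S
E(4): 4+21=25 → Z
E(4): 4+21=25 → Z
D(3): 3+21=24 → Y
K(10): 10+21=31≡5 → F
V(21): 21+21=42≡16 → Q
L(11): 11+21=32≡6 → G
P(15): 15+21=36≡10 → K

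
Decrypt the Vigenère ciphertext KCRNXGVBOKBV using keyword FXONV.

Repeat the key across the ciphertext: FXONVFXONVFX
K(10)−F(5): 5 → F
C(2)−X(23): -21≡5 → F
R(17)−O(14): 3 → D
N(13)−N(13): 0 → A
X(23)−V(21): 2 → C
G(6)−F(5): 1 → B
V(21)−X(23): -2≡24 → Y
B(1)−O(14): -13≡13 → N
O(14)−N(13): 1 → B
K(10)−V(21): -11≡15 → P
B(1)−F(5): -4≡22 → W
V(21)−X(23): -2≡24 → Y

FFDACBYNBPWY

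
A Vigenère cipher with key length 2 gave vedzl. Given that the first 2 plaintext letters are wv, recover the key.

Subtract each crib letter from the matching ciphertext letter (mod 26):
v(21)−w(22)=-1≡25 → z
e(4)−v(21)=-17≡9 → j

zj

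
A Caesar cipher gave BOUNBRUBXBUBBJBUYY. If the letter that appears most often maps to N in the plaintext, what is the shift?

The most frequent ciphertext letter is B (appears 7 times).
B is position 1; N is position 13.
Shift = -12≡14.

14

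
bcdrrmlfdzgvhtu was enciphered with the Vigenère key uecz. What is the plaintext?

Repeat the key across the ciphertext: ueczueczueczuec
b(1)−u(20): -19≡7 → h
c(2)−e(4): -2≡24 → y
d(3)−c(2): 1 → b
r(17)−z(25): -8≡18 → s
r(17)−u(20): -3≡23 → x
m(12)−e(4): 8 → i
l(11)−c(2): 9 → j
f(5)−z(25): -20≡6 → g
d(3)−u(20): -17≡9 → j
z(25)−e(4): 21 → v
g(6)−c(2): 4 → e
v(21)−z(25): -4≡22 → w
h(7)−u(20): -13≡13 → n
t(19)−e(4): 15 → p
u(20)−c(2): 18 → s

hybsxijgjvewnps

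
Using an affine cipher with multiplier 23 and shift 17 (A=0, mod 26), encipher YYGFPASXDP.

XXZCYRPAIY

Y(24): 23·24+17=569≡23 → X
Y(24): 23·24+17=569≡23 → X
G(6): 23·6+17=155≡25 → Z
F(5): 23·5+17=132≡2 → C
P(15): 23·15+17=362≡24 → Y
A(0): 23·0+17=17 → R
S(18): 23·18+17=431≡15 → P
X(23): 23·23+17=546≡0 → A
D(3): 23·3+17=86≡8 → I
P(15): 23·15+17=362≡24 → Y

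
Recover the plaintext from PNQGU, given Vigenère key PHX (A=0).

Repeat the key across the ciphertext: PHXPH
P(15)−P(15): 0 → A
N(13)−H(7): 6 → G
Q(16)−X(23): -7≡19 → T
G(6)−P(15): -9≡17 → R
U(20)−H(7): 13 → N

AGTRN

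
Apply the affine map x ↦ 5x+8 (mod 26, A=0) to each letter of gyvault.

g(6): 5·6+8=38≡12 → m
y(24): 5·24+8=128≡24 → y
v(21): 5·21+8=113≡9 → j
a(0): 5·0+8=8 → i
u(20): 5·20+8=108≡4 → e
l(11): 5·11+8=63≡11 → l
t(19): 5·19+8=103≡25 → z

myjielz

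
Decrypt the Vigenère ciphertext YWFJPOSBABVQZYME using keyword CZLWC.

Repeat the key across the ciphertext: CZLWCCZLWCCZLWCC
Y(24)−C(2): 22 → W
W(22)−Z(25): -3≡23 → X
F(5)−L(11): -6≡20 → U
J(9)−W(22): -13≡13 → N
P(15)−C(2): 13 → N
O(14)−C(2): 12 → M
S(18)−Z(25): -7≡19 → T
B(1)−L(11): -10≡16 → Q
A(0)−W(22): -22≡4 → E
B(1)−C(2): -1≡25 → Z
V(21)−C(2): 19 → T
Q(16)−Z(25): -9≡17 → R
Z(25)−L(11): 14 → O
Y(24)−W(22): 2 → C
M(12)−C(2): 10 → K
E(4)−C(2): 2 → C

WXUNNMTQEZTROCKC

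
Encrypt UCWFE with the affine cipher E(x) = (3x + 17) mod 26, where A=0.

ZXFGD

U(20): 3·20+17=77≡25 → Z
C(2): 3·2+17=23 → X
W(22): 3·22+17=83≡5 → F
F(5): 3·5+17=32≡6 → G
E(4): 3·4+17=29≡3 → D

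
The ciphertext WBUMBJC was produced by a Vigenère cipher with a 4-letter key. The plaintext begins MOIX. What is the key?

KNMP

Subtract each crib letter from the matching ciphertext letter (mod 26):
W(22)−M(12)=10 → K
B(1)−O(14)=-13≡13 → N
U(20)−I(8)=12 → M
M(12)−X(23)=-11≡15 → P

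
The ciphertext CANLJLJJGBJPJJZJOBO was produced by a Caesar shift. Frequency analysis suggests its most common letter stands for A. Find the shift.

9

The most frequent ciphertext letter is J (appears 7 times).
J is position 9; A is position 0.
Shift = 9.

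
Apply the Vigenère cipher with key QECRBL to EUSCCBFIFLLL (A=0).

UYUTDMVMHCMW

Repeat the key across the message: QECRBLQECRBL
E(4)+Q(16): 20 → U
U(20)+E(4): 24 → Y
S(18)+C(2): 20 → U
C(2)+R(17): 19 → T
C(2)+B(1): 3 → D
B(1)+L(11): 12 → M
F(5)+Q(16): 21 → V
I(8)+E(4): 12 → M
F(5)+C(2): 7 → H
L(11)+R(17): 28≡2 → C
L(11)+B(1): 12 → M
L(11)+L(11): 22 → W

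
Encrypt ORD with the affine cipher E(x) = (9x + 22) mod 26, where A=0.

O(14): 9·14+22=148≡18 → S
R(17): 9·17+22=175≡19 → T
D(3): 9·3+22=49≡23 → X

STX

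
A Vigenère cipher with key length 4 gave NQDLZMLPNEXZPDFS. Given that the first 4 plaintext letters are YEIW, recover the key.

Subtract each crib letter from the matching ciphertext letter (mod 26):
N(13)−Y(24)=-11≡15 → P
Q(16)−E(4)=12 → M
D(3)−I(8)=-5≡21 → V
L(11)−W(22)=-11≡15 → P

PMVP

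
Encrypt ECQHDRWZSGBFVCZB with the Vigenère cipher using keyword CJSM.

GLITFAOLUPTRXLRN

Repeat the key across the message: CJSMCJSMCJSMCJSM
E(4)+C(2): 6 → G
C(2)+J(9): 11 → L
Q(16)+S(18): 34≡8 → I
H(7)+M(12): 19 → T
D(3)+C(2): 5 → F
R(17)+J(9): 26≡0 → A
W(22)+S(18): 40≡14 → O
Z(25)+M(12): 37≡11 → L
S(18)+C(2): 20 → U
G(6)+J(9): 15 → P
B(1)+S(18): 19 → T
F(5)+M(12): 17 → R
V(21)+C(2): 23 → X
C(2)+J(9): 11 → L
Z(25)+S(18): 43≡17 → R
B(1)+M(12): 13 → N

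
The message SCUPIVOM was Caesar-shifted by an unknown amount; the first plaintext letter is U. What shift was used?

From the crib: S(18)−U(20)=-2≡24, so the shift is 24.

24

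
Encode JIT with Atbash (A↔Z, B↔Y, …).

J(9) → Q(16)
I(8) → R(17)
T(19) → G(6)

QRG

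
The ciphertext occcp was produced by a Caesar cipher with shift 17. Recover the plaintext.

o(14): 14−17=-3≡23 → x
c(2): 2−17=-15≡11 → l
c(2): 2−17=-15≡11 → l
c(2): 2−17=-15≡11 → l
p(15): 15−17=-2≡24 → y

xllly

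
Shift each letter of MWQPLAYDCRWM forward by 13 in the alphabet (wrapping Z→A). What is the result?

ZJDCYNLQPEJZ

M(12): 12+13=25 → Z
W(22): 22+13=35≡9 → J
Q(16): 16+13=29≡3 → D
P(15): 15+13=28≡2 → C
L(11): 11+13=24 → Y
A(0): 0+13=13 → N
Y(24): 24+13=37≡11 → L
D(3): 3+13=16 → Q
C(2): 2+13=15 → P
R(17): 17+13=30≡4 → E
W(22): 22+13=35≡9 → J
M(12): 12+13=25 → Z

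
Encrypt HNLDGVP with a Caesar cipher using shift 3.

KQOGJYS

H(7): 7+3=10 → K
N(13): 13+3=16 → Q
L(11): 11+3=14 → O
D(3): 3+3=6 → G
G(6): 6+3=9 → J
V(21): 21+3=24 → Y
P(15): 15+3=18 → S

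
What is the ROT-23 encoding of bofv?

ylcs

b(1): 1+23=24 → y
o(14): 14+23=37≡11 → l
f(5): 5+23=28≡2 → c
v(21): 21+23=44≡18 → s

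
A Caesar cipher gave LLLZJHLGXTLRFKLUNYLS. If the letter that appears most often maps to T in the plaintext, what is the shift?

The most frequent ciphertext letter is L (appears 7 times).
L is position 11; T is position 19.
Shift = -8≡18.

18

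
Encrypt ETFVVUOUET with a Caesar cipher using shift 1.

E(4): 4+1=5 → F
T(19): 19+1=20 → U
F(5): 5+1=6 → G
V(21): 21+1=22 → W
V(21): 21+1=22 → W
U(20): 20+1=21 → V
O(14): 14+1=15 → P
U(20): 20+1=21 → V
E(4): 4+1=5 → F
T(19): 19+1=20 → U

FUGWWVPVFU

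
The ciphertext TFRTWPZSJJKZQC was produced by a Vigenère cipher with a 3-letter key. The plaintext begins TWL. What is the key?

AJG

Subtract each crib letter from the matching ciphertext letter (mod 26):
T(19)−T(19)=0 → A
F(5)−W(22)=-17≡9 → J
R(17)−L(11)=6 → G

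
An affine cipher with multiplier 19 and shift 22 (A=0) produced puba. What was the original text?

beds

The inverse of 19 mod 26 is 11, since 19·11=209≡1. Apply D(y)=11·(y−22) mod 26:
p(15): 11·(15−22)=-77≡1 → b
u(20): 11·(20−22)=-22≡4 → e
b(1): 11·(1−22)=-231≡3 → d
a(0): 11·(0−22)=-242≡18 → s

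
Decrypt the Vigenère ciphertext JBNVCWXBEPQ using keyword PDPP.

UYYGNTIMPMB

Repeat the key across the ciphertext: PDPPPDPPPDP
J(9)−P(15): -6≡20 → U
B(1)−D(3): -2≡24 → Y
N(13)−P(15): -2≡24 → Y
V(21)−P(15): 6 → G
C(2)−P(15): -13≡13 → N
W(22)−D(3): 19 → T
X(23)−P(15): 8 → I
B(1)−P(15): -14≡12 → M
E(4)−P(15): -11≡15 → P
P(15)−D(3): 12 → M
Q(16)−P(15): 1 → B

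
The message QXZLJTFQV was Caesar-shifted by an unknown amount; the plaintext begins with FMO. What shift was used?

From the crib: Q(16)−F(5)=11, so the shift is 11.

11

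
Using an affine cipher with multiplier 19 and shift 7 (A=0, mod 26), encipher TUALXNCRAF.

T(19): 19·19+7=368≡4 → E
U(20): 19·20+7=387≡23 → X
A(0): 19·0+7=7 → H
L(11): 19·11+7=216≡8 → I
X(23): 19·23+7=444≡2 → C
N(13): 19·13+7=254≡20 → U
C(2): 19·2+7=45≡19 → T
R(17): 19·17+7=330≡18 → S
A(0): 19·0+7=7 → H
F(5): 19·5+7=102≡24 → Y

EXHICUTSHY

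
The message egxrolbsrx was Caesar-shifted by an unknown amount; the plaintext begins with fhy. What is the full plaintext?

From the crib: e(4)−f(5)=-1≡25, so the shift is 25.
Subtract 25 from each ciphertext letter:
e(4): 4−25=-21≡5 → f
g(6): 6−25=-19≡7 → h
x(23): 23−25=-2≡24 → y
r(17): 17−25=-8≡18 → s
o(14): 14−25=-11≡15 → p
l(11): 11−25=-14≡12 → m
b(1): 1−25=-24≡2 → c
s(18): 18−25=-7≡19 → t
r(17): 17−25=-8≡18 → s
x(23): 23−25=-2≡24 → y

fhyspmctsy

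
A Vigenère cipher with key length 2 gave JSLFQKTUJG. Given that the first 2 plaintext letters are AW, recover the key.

Subtract each crib letter from the matching ciphertext letter (mod 26):
J(9)−A(0)=9 → J
S(18)−W(22)=-4≡22 → W

JW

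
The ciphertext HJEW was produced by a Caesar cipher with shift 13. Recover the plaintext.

H(7): 7−13=-6≡20 → U
J(9): 9−13=-4≡22 → W
E(4): 4−13=-9≡17 → R
W(22): 22−13=9 → J

UWRJ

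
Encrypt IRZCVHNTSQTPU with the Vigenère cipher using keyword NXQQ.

Repeat the key across the message: NXQQNXQQNXQQN
I(8)+N(13): 21 → V
R(17)+X(23): 40≡14 → O
Z(25)+Q(16): 41≡15 → P
C(2)+Q(16): 18 → S
V(21)+N(13): 34≡8 → I
H(7)+X(23): 30≡4 → E
N(13)+Q(16): 29≡3 → D
T(19)+Q(16): 35≡9 → J
S(18)+N(13): 31≡5 → F
Q(16)+X(23): 39≡13 → N
T(19)+Q(16): 35≡9 → J
P(15)+Q(16): 31≡5 → F
U(20)+N(13): 33≡7 → H

VOPSIEDJFNJFH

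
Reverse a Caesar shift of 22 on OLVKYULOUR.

O(14): 14−22=-8≡18 → S
L(11): 11−22=-11≡15 → P
V(21): 21−22=-1≡25 → Z
K(10): 10−22=-12≡14 → O
Y(24): 24−22=2 → C
U(20): 20−22=-2≡24 → Y
L(11): 11−22=-11≡15 → P
O(14): 14−22=-8≡18 → S
U(20): 20−22=-2≡24 → Y
R(17): 17−22=-5≡21 → V

SPZOCYPSYV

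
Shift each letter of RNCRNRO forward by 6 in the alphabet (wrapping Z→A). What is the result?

XTIXTXU

R(17): 17+6=23 → X
N(13): 13+6=19 → T
C(2): 2+6=8 → I
R(17): 17+6=23 → X
N(13): 13+6=19 → T
R(17): 17+6=23 → X
O(14): 14+6=20 → U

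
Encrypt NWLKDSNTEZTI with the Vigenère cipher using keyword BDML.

Repeat the key across the message: BDMLBDMLBDML
N(13)+B(1): 14 → O
W(22)+D(3): 25 → Z
L(11)+M(12): 23 → X
K(10)+L(11): 21 → V
D(3)+B(1): 4 → E
S(18)+D(3): 21 → V
N(13)+M(12): 25 → Z
T(19)+L(11): 30≡4 → E
E(4)+B(1): 5 → F
Z(25)+D(3): 28≡2 → C
T(19)+M(12): 31≡5 → F
I(8)+L(11): 19 → T

OZXVEVZEFCFT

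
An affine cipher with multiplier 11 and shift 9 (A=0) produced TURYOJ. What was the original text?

The inverse of 11 mod 26 is 19, since 11·19=209≡1. Apply D(y)=19·(y−9) mod 26:
T(19): 19·(19−9)=190≡8 → I
U(20): 19·(20−9)=209≡1 → B
R(17): 19·(17−9)=152≡22 → W
Y(24): 19·(24−9)=285≡25 → Z
O(14): 19·(14−9)=95≡17 → R
J(9): 19·(9−9)=0 → A

IBWZRA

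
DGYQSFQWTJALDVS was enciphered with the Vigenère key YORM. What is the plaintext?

FSHEURZKVVJZFHB

Repeat the key across the ciphertext: YORMYORMYORMYOR
D(3)−Y(24): -21≡5 → F
G(6)−O(14): -8≡18 → S
Y(24)−R(17): 7 → H
Q(16)−M(12): 4 → E
S(18)−Y(24): -6≡20 → U
F(5)−O(14): -9≡17 → R
Q(16)−R(17): -1≡25 → Z
W(22)−M(12): 10 → K
T(19)−Y(24): -5≡21 → V
J(9)−O(14): -5≡21 → V
A(0)−R(17): -17≡9 → J
L(11)−M(12): -1≡25 → Z
D(3)−Y(24): -21≡5 → F
V(21)−O(14): 7 → H
S(18)−R(17): 1 → B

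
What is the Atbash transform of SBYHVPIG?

S(18) → H(7)
B(1) → Y(24)
Y(24) → B(1)
H(7) → S(18)
V(21) → E(4)
P(15) → K(10)
I(8) → R(17)
G(6) → T(19)

HYBSEKRT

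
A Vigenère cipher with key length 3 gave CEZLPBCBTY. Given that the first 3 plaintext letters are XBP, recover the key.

Subtract each crib letter from the matching ciphertext letter (mod 26):
C(2)−X(23)=-21≡5 → F
E(4)−B(1)=3 → D
Z(25)−P(15)=10 → K

FDK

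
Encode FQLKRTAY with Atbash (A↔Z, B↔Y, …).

F(5) → U(20)
Q(16) → J(9)
L(11) → O(14)
K(10) → P(15)
R(17) → I(8)
T(19) → G(6)
A(0) → Z(25)
Y(24) → B(1)

UJOPIGZB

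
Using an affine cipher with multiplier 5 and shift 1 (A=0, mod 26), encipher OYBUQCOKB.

O(14): 5·14+1=71≡19 → T
Y(24): 5·24+1=121≡17 → R
B(1): 5·1+1=6 → G
U(20): 5·20+1=101≡23 → X
Q(16): 5·16+1=81≡3 → D
C(2): 5·2+1=11 → L
O(14): 5·14+1=71≡19 → T
K(10): 5·10+1=51≡25 → Z
B(1): 5·1+1=6 → G

TRGXDLTZG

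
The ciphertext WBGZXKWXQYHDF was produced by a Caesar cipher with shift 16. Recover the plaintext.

W(22): 22−16=6 → G
B(1): 1−16=-15≡11 → L
G(6): 6−16=-10≡16 → Q
Z(25): 25−16=9 → J
X(23): 23−16=7 → H
K(10): 10−16=-6≡20 → U
W(22): 22−16=6 → G
X(23): 23−16=7 → H
Q(16): 16−16=0 → A
Y(24): 24−16=8 → I
H(7): 7−16=-9≡17 → R
D(3): 3−16=-13≡13 → N
F(5): 5−16=-11≡15 → P

GLQJHUGHAIRNP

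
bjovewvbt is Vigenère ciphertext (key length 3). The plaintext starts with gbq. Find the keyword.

viy

Subtract each crib letter from the matching ciphertext letter (mod 26):
b(1)−g(6)=-5≡21 → v
j(9)−b(1)=8 → i
o(14)−q(16)=-2≡24 → y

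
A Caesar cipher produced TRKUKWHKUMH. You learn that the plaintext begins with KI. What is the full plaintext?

From the crib: T(19)−K(10)=9, so the shift is 9.
Subtract 9 from each ciphertext letter:
T(19): 19−9=10 → K
R(17): 17−9=8 → I
K(10): 10−9=1 → B
U(20): 20−9=11 → L
K(10): 10−9=1 → B
W(22): 22−9=13 → N
H(7): 7−9=-2≡24 → Y
K(10): 10−9=1 → B
U(20): 20−9=11 → L
M(12): 12−9=3 → D
H(7): 7−9=-2≡24 → Y

KIBLBNYBLDY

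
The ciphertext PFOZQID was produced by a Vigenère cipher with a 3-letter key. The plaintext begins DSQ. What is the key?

MNY

Subtract each crib letter from the matching ciphertext letter (mod 26):
P(15)−D(3)=12 → M
F(5)−S(18)=-13≡13 → N
O(14)−Q(16)=-2≡24 → Y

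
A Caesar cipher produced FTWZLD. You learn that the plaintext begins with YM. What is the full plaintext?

From the crib: F(5)−Y(24)=-19≡7, so the shift is 7.
Subtract 7 from each ciphertext letter:
F(5): 5−7=-2≡24 → Y
T(19): 19−7=12 → M
W(22): 22−7=15 → P
Z(25): 25−7=18 → S
L(11): 11−7=4 → E
D(3): 3−7=-4≡22 → W

YMPSEW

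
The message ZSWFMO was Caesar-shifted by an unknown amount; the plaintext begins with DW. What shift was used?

From the crib: Z(25)−D(3)=22, so the shift is 22.

22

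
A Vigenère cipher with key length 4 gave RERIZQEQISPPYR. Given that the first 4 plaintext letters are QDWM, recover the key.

BBVW

Subtract each crib letter from the matching ciphertext letter (mod 26):
R(17)−Q(16)=1 → B
E(4)−D(3)=1 → B
R(17)−W(22)=-5≡21 → V
I(8)−M(12)=-4≡22 → W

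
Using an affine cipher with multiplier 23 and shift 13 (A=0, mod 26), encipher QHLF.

RSGY

Q(16): 23·16+13=381≡17 → R
H(7): 23·7+13=174≡18 → S
L(11): 23·11+13=266≡6 → G
F(5): 23·5+13=128≡24 → Y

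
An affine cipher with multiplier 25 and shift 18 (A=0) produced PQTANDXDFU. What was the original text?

The inverse of 25 mod 26 is 25, since 25·25=625≡1. Apply D(y)=25·(y−18) mod 26:
P(15): 25·(15−18)=-75≡3 → D
Q(16): 25·(16−18)=-50≡2 → C
T(19): 25·(19−18)=25 → Z
A(0): 25·(0−18)=-450≡18 → S
N(13): 25·(13−18)=-125≡5 → F
D(3): 25·(3−18)=-375≡15 → P
X(23): 25·(23−18)=125≡21 → V
D(3): 25·(3−18)=-375≡15 → P
F(5): 25·(5−18)=-325≡13 → N
U(20): 25·(20−18)=50≡24 → Y

DCZSFPVPNY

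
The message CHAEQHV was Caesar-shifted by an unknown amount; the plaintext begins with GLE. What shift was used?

From the crib: C(2)−G(6)=-4≡22, so the shift is 22.

22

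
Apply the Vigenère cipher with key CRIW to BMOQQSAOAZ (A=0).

Repeat the key across the message: CRIWCRIWCR
B(1)+C(2): 3 → D
M(12)+R(17): 29≡3 → D
O(14)+I(8): 22 → W
Q(16)+W(22): 38≡12 → M
Q(16)+C(2): 18 → S
S(18)+R(17): 35≡9 → J
A(0)+I(8): 8 → I
O(14)+W(22): 36≡10 → K
A(0)+C(2): 2 → C
Z(25)+R(17): 42≡16 → Q

DDWMSJIKCQ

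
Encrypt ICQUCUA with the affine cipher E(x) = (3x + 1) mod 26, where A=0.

I(8): 3·8+1=25 → Z
C(2): 3·2+1=7 → H
Q(16): 3·16+1=49≡23 → X
U(20): 3·20+1=61≡9 → J
C(2): 3·2+1=7 → H
U(20): 3·20+1=61≡9 → J
A(0): 3·0+1=1 → B

ZHXJHJB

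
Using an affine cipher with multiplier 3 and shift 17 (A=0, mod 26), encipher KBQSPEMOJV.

K(10): 3·10+17=47≡21 → V
B(1): 3·1+17=20 → U
Q(16): 3·16+17=65≡13 → N
S(18): 3·18+17=71≡19 → T
P(15): 3·15+17=62≡10 → K
E(4): 3·4+17=29≡3 → D
M(12): 3·12+17=53≡1 → B
O(14): 3·14+17=59≡7 → H
J(9): 3·9+17=44≡18 → S
V(21): 3·21+17=80≡2 → C

VUNTKDBHSC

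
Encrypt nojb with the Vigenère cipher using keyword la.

Repeat the key across the message: lala
n(13)+l(11): 24 → y
o(14)+a(0): 14 → o
j(9)+l(11): 20 → u
b(1)+a(0): 1 → b

youb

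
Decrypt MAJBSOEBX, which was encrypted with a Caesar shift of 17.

VJSKBXNKG

M(12): 12−17=-5≡21 → V
A(0): 0−17=-17≡9 → J
J(9): 9−17=-8≡18 → S
B(1): 1−17=-16≡10 → K
S(18): 18−17=1 → B
O(14): 14−17=-3≡23 → X
E(4): 4−17=-13≡13 → N
B(1): 1−17=-16≡10 → K
X(23): 23−17=6 → G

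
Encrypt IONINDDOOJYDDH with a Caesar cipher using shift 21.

I(8): 8+21=29≡3 → D
O(14): 14+21=35≡9 → J
N(13): 13+21=34≡8 → I
I(8): 8+21=29≡3 → D
N(13): 13+21=34≡8 → I
D(3): 3+21=24 → Y
D(3): 3+21=24 → Y
O(14): 14+21=35≡9 → J
O(14): 14+21=35≡9 → J
J(9): 9+21=30≡4 → E
Y(24): 24+21=45≡19 → T
D(3): 3+21=24 → Y
D(3): 3+21=24 → Y
H(7): 7+21=28≡2 → C

DJIDIYYJJETYYC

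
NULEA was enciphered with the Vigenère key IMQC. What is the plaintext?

Repeat the key across the ciphertext: IMQCI
N(13)−I(8): 5 → F
U(20)−M(12): 8 → I
L(11)−Q(16): -5≡21 → V
E(4)−C(2): 2 → C
A(0)−I(8): -8≡18 → S

FIVCS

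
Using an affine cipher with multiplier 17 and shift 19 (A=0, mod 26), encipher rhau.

witv

r(17): 17·17+19=308≡22 → w
h(7): 17·7+19=138≡8 → i
a(0): 17·0+19=19 → t
u(20): 17·20+19=359≡21 → v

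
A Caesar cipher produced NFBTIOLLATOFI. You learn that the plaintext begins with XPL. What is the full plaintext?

XPLDSYVVKDYPS

From the crib: N(13)−X(23)=-10≡16, so the shift is 16.
Subtract 16 from each ciphertext letter:
N(13): 13−16=-3≡23 → X
F(5): 5−16=-11≡15 → P
B(1): 1−16=-15≡11 → L
T(19): 19−16=3 → D
I(8): 8−16=-8≡18 → S
O(14): 14−16=-2≡24 → Y
L(11): 11−16=-5≡21 → V
L(11): 11−16=-5≡21 → V
A(0): 0−16=-16≡10 → K
T(19): 19−16=3 → D
O(14): 14−16=-2≡24 → Y
F(5): 5−16=-11≡15 → P
I(8): 8−16=-8≡18 → S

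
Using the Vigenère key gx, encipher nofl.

tlli

Repeat the key across the message: gxgx
n(13)+g(6): 19 → t
o(14)+x(23): 37≡11 → l
f(5)+g(6): 11 → l
l(11)+x(23): 34≡8 → i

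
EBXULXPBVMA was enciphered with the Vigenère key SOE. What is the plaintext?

MNTCXTXNRUM

Repeat the key across the ciphertext: SOESOESOESO
E(4)−S(18): -14≡12 → M
B(1)−O(14): -13≡13 → N
X(23)−E(4): 19 → T
U(20)−S(18): 2 → C
L(11)−O(14): -3≡23 → X
X(23)−E(4): 19 → T
P(15)−S(18): -3≡23 → X
B(1)−O(14): -13≡13 → N
V(21)−E(4): 17 → R
M(12)−S(18): -6≡20 → U
A(0)−O(14): -14≡12 → M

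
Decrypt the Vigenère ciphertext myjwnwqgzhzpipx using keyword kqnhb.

Repeat the key across the ciphertext: kqnhbkqnhbkqnhb
m(12)−k(10): 2 → c
y(24)−q(16): 8 → i
j(9)−n(13): -4≡22 → w
w(22)−h(7): 15 → p
n(13)−b(1): 12 → m
w(22)−k(10): 12 → m
q(16)−q(16): 0 → a
g(6)−n(13): -7≡19 → t
z(25)−h(7): 18 → s
h(7)−b(1): 6 → g
z(25)−k(10): 15 → p
p(15)−q(16): -1≡25 → z
i(8)−n(13): -5≡21 → v
p(15)−h(7): 8 → i
x(23)−b(1): 22 → w

ciwpmmatsgpzviw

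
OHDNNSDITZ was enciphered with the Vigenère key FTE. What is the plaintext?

Repeat the key across the ciphertext: FTEFTEFTEF
O(14)−F(5): 9 → J
H(7)−T(19): -12≡14 → O
D(3)−E(4): -1≡25 → Z
N(13)−F(5): 8 → I
N(13)−T(19): -6≡20 → U
S(18)−E(4): 14 → O
D(3)−F(5): -2≡24 → Y
I(8)−T(19): -11≡15 → P
T(19)−E(4): 15 → P
Z(25)−F(5): 20 → U

JOZIUOYPPU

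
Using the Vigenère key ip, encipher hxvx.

pmdm

Repeat the key across the message: ipip
h(7)+i(8): 15 → p
x(23)+p(15): 38≡12 → m
v(21)+i(8): 29≡3 → d
x(23)+p(15): 38≡12 → m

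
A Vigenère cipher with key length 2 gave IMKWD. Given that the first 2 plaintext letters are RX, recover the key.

RP

Subtract each crib letter from the matching ciphertext letter (mod 26):
I(8)−R(17)=-9≡17 → R
M(12)−X(23)=-11≡15 → P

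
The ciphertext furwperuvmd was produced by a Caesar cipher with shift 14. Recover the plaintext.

f(5): 5−14=-9≡17 → r
u(20): 20−14=6 → g
r(17): 17−14=3 → d
w(22): 22−14=8 → i
p(15): 15−14=1 → b
e(4): 4−14=-10≡16 → q
r(17): 17−14=3 → d
u(20): 20−14=6 → g
v(21): 21−14=7 → h
m(12): 12−14=-2≡24 → y
d(3): 3−14=-11≡15 → p

rgdibqdghyp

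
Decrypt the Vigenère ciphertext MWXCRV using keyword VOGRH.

Repeat the key across the ciphertext: VOGRHV
M(12)−V(21): -9≡17 → R
W(22)−O(14): 8 → I
X(23)−G(6): 17 → R
C(2)−R(17): -15≡11 → L
R(17)−H(7): 10 → K
V(21)−V(21): 0 → A

RIRLKA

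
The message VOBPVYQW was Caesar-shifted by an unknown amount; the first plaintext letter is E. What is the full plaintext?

EXKYEHZF

From the crib: V(21)−E(4)=17, so the shift is 17.
Subtract 17 from each ciphertext letter:
V(21): 21−17=4 → E
O(14): 14−17=-3≡23 → X
B(1): 1−17=-16≡10 → K
P(15): 15−17=-2≡24 → Y
V(21): 21−17=4 → E
Y(24): 24−17=7 → H
Q(16): 16−17=-1≡25 → Z
W(22): 22−17=5 → F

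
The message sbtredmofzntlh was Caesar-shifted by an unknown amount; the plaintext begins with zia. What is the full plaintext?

From the crib: s(18)−z(25)=-7≡19, so the shift is 19.
Subtract 19 from each ciphertext letter:
s(18): 18−19=-1≡25 → z
b(1): 1−19=-18≡8 → i
t(19): 19−19=0 → a
r(17): 17−19=-2≡24 → y
e(4): 4−19=-15≡11 → l
d(3): 3−19=-16≡10 → k
m(12): 12−19=-7≡19 → t
o(14): 14−19=-5≡21 → v
f(5): 5−19=-14≡12 → m
z(25): 25−19=6 → g
n(13): 13−19=-6≡20 → u
t(19): 19−19=0 → a
l(11): 11−19=-8≡18 → s
h(7): 7−19=-12≡14 → o

ziaylktvmguaso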